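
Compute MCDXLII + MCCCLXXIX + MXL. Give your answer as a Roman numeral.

MCDXLII = 1442, MCCCLXXIX = 1379, MXL = 1040
1442 + 1379 = 2821
2821 + 1040 = 3861

MMMDCCCLXI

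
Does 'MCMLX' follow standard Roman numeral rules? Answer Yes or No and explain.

'MCMLX': Check the rules: uses only the symbols I, V, X, L, C, D, M; no symbol is repeated more than three times in a row; V, L and D each appear at most once; the only place a smaller symbol precedes a larger one is the allowed subtractive pair CM, the symbol right after such a pair (if any) is smaller than the pair's first symbol, and otherwise the values never increase from left to right. Value: M (1000) + CM (900) + L (50) + X (10) = 1960. So it is a valid standard Roman numeral.

Yes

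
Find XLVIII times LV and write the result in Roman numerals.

XLVIII = 48
LV = 55
48 × 55 = 2640

MMDCXL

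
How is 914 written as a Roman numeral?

Convert 914 to Roman numerals:
  914 contains 1×900 (CM)
  14 contains 1×10 (X)
  4 contains 1×4 (IV)

CMXIV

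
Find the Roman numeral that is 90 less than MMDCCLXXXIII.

MMDCCLXXXIII = 2783
2783 - 90 = 2693

MMDCXCIII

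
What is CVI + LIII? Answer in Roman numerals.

CVI = 106
LIII = 53
106 + 53 = 159

CLIX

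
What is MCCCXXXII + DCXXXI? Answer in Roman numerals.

MCCCXXXII = 1332
DCXXXI = 631
1332 + 631 = 1963

MCMLXIII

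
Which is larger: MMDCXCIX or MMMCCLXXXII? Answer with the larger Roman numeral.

MMDCXCIX = 2699
MMMCCLXXXII = 3282
3282 is larger

MMMCCLXXXII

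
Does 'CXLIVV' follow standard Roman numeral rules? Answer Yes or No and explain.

'CXLIVV': V should not appear more than once

No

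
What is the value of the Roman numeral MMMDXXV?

MMMDXXV: M=1000, M=1000, M=1000, D=500, X=10, X=10, V=5
1000 + 1000 + 1000 + 500 + 10 + 10 + 5 = 3525

3525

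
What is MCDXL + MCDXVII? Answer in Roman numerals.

MCDXL = 1440
MCDXVII = 1417
1440 + 1417 = 2857

MMDCCCLVII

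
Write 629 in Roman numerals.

Convert 629 to Roman numerals:
  629 contains 1×500 (D)
  129 contains 1×100 (C)
  29 contains 2×10 (XX)
  9 contains 1×9 (IX)

DCXXIX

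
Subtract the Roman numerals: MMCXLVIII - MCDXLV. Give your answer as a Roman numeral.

MMCXLVIII = 2148
MCDXLV = 1445
2148 - 1445 = 703

DCCIII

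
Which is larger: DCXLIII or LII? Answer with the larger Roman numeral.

DCXLIII = 643
LII = 52
643 is larger

DCXLIII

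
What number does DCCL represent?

DCCL: D=500, C=100, C=100, L=50
500 + 100 + 100 + 50 = 750

750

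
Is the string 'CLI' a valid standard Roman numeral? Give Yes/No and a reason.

'CLI': Check the rules: uses only the symbols I, V, X, L, C, D, M; no symbol is repeated more than three times in a row; V, L and D each appear at most once; no smaller symbol precedes a larger one (values never increase from left to right). Value: C (100) + L (50) + I (1) = 151. So it is a valid standard Roman numeral.

Yes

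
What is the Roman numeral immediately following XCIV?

XCIV = 94; next is 95

XCV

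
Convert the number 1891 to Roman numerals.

Convert 1891 to Roman numerals:
  1891 contains 1×1000 (M)
  891 contains 1×500 (D)
  391 contains 3×100 (CCC)
  91 contains 1×90 (XC)
  1 contains 1×1 (I)

MDCCCXCI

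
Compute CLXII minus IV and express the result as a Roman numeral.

CLXII = 162
IV = 4
162 - 4 = 158

CLVIII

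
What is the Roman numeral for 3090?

Convert 3090 to Roman numerals:
  3090 contains 3×1000 (MMM)
  90 contains 1×90 (XC)

MMMXC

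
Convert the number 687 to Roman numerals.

Convert 687 to Roman numerals:
  687 contains 1×500 (D)
  187 contains 1×100 (C)
  87 contains 1×50 (L)
  37 contains 3×10 (XXX)
  7 contains 1×5 (V)
  2 contains 2×1 (II)

DCLXXXVII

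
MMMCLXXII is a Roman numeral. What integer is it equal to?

MMMCLXXII: M=1000, M=1000, M=1000, C=100, L=50, X=10, X=10, I=1, I=1
1000 + 1000 + 1000 + 100 + 50 + 10 + 10 + 1 + 1 = 3172

3172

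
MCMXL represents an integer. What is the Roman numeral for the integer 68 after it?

MCMXL = 1940
1940 + 68 = 2008

MMVIII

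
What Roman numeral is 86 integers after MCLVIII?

MCLVIII = 1158
1158 + 86 = 1244

MCCXLIV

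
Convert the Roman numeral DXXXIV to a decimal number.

DXXXIV: D=500, X=10, X=10, X=10, IV=4
500 + 10 + 10 + 10 + 4 = 534

534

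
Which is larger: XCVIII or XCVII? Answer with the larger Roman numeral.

XCVIII = 98
XCVII = 97
98 is larger

XCVIII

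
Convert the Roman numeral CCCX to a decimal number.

CCCX: C=100, C=100, C=100, X=10
100 + 100 + 100 + 10 = 310

310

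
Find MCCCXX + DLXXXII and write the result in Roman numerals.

MCCCXX = 1320
DLXXXII = 582
1320 + 582 = 1902

MCMII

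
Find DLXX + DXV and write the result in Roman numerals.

DLXX = 570
DXV = 515
570 + 515 = 1085

MLXXXV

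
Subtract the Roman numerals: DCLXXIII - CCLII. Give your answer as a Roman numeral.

DCLXXIII = 673
CCLII = 252
673 - 252 = 421

CDXXI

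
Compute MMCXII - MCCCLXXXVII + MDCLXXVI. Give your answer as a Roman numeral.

MMCXII = 2112, MCCCLXXXVII = 1387, MDCLXXVI = 1676
2112 - 1387 = 725
725 + 1676 = 2401

MMCDI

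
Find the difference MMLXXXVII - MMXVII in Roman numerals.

MMLXXXVII = 2087
MMXVII = 2017
2087 - 2017 = 70

LXX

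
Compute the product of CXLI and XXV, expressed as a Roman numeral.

CXLI = 141
XXV = 25
141 × 25 = 3525

MMMDXXV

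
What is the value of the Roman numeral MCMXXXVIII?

MCMXXXVIII: M=1000, CM=900, X=10, X=10, X=10, V=5, I=1, I=1, I=1
1000 + 900 + 10 + 10 + 10 + 5 + 1 + 1 + 1 = 1938

1938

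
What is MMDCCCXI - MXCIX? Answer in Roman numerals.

MMDCCCXI = 2811
MXCIX = 1099
2811 - 1099 = 1712

MDCCXII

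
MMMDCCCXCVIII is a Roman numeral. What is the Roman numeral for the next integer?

MMMDCCCXCVIII = 3898, so the next integer is 3898 + 1 = 3899

MMMDCCCXCIX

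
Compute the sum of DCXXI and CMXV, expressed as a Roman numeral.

DCXXI = 621
CMXV = 915
621 + 915 = 1536

MDXXXVI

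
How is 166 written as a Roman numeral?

Convert 166 to Roman numerals:
  166 contains 1×100 (C)
  66 contains 1×50 (L)
  16 contains 1×10 (X)
  6 contains 1×5 (V)
  1 contains 1×1 (I)

CLXVI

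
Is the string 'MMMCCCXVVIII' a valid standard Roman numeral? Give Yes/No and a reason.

'MMMCCCXVVIII': V should not appear more than once

No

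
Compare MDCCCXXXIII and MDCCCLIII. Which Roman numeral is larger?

MDCCCXXXIII = 1833
MDCCCLIII = 1853
1853 is larger

MDCCCLIII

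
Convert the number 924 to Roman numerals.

Convert 924 to Roman numerals:
  924 contains 1×900 (CM)
  24 contains 2×10 (XX)
  4 contains 1×4 (IV)

CMXXIV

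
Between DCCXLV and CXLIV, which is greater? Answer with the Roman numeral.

DCCXLV = 745
CXLIV = 144
745 is larger

DCCXLV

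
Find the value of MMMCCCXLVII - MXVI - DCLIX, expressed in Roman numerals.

MMMCCCXLVII = 3347, MXVI = 1016, DCLIX = 659
3347 - 1016 = 2331
2331 - 659 = 1672

MDCLXXII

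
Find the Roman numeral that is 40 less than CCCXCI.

CCCXCI = 391
391 - 40 = 351

CCCLI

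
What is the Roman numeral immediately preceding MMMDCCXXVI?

MMMDCCXXVI = 3726, so the previous integer is 3726 - 1 = 3725

MMMDCCXXV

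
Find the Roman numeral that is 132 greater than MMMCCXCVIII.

MMMCCXCVIII = 3298
3298 + 132 = 3430

MMMCDXXX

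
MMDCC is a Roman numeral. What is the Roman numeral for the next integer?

MMDCC = 2700, so the next integer is 2700 + 1 = 2701

MMDCCI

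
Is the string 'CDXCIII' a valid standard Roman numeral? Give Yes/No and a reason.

'CDXCIII': Check the rules: uses only the symbols I, V, X, L, C, D, M; no symbol is repeated more than three times in a row; V, L and D each appear at most once; the only places a smaller symbol precedes a larger one are the allowed subtractive pairs CD, XC, the symbol right after such a pair (if any) is smaller than the pair's first symbol, and otherwise the values never increase from left to right. Value: CD (400) + XC (90) + I (1) + I (1) + I (1) = 493. So it is a valid standard Roman numeral.

Yes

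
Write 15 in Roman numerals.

Convert 15 to Roman numerals:
  15 contains 1×10 (X)
  5 contains 1×5 (V)

XV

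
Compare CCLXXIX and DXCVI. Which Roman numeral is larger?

CCLXXIX = 279
DXCVI = 596
596 is larger

DXCVI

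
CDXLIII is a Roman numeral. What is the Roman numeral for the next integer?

CDXLIII = 443, so the next integer is 443 + 1 = 444

CDXLIV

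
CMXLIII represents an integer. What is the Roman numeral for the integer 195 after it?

CMXLIII = 943
943 + 195 = 1138

MCXXXVIII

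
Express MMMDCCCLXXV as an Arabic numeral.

MMMDCCCLXXV: M=1000, M=1000, M=1000, D=500, C=100, C=100, C=100, L=50, X=10, X=10, V=5
1000 + 1000 + 1000 + 500 + 100 + 100 + 100 + 50 + 10 + 10 + 5 = 3875

3875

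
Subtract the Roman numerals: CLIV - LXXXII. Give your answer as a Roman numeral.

CLIV = 154
LXXXII = 82
154 - 82 = 72

LXXII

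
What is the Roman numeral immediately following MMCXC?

MMCXC = 2190; next is 2191

MMCXCI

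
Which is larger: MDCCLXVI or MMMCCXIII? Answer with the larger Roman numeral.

MDCCLXVI = 1766
MMMCCXIII = 3213
3213 is larger

MMMCCXIII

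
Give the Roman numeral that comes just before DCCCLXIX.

DCCCLXIX = 869, so the previous integer is 869 - 1 = 868

DCCCLXVIII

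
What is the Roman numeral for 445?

Convert 445 to Roman numerals:
  445 contains 1×400 (CD)
  45 contains 1×40 (XL)
  5 contains 1×5 (V)

CDXLV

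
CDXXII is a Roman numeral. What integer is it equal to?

CDXXII: CD=400, X=10, X=10, I=1, I=1
400 + 10 + 10 + 1 + 1 = 422

422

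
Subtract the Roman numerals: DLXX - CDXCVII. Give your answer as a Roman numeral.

DLXX = 570
CDXCVII = 497
570 - 497 = 73

LXXIII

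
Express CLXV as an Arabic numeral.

CLXV: C=100, L=50, X=10, V=5
100 + 50 + 10 + 5 = 165

165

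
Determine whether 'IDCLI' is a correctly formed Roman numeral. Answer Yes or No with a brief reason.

'IDCLI': Invalid subtractive combination: ID

No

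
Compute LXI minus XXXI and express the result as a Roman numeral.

LXI = 61
XXXI = 31
61 - 31 = 30

XXX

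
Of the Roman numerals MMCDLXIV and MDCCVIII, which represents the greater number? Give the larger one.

MMCDLXIV = 2464
MDCCVIII = 1708
2464 is larger

MMCDLXIV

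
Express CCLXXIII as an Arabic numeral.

CCLXXIII: C=100, C=100, L=50, X=10, X=10, I=1, I=1, I=1
100 + 100 + 50 + 10 + 10 + 1 + 1 + 1 = 273

273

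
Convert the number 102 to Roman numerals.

Convert 102 to Roman numerals:
  102 contains 1×100 (C)
  2 contains 2×1 (II)

CII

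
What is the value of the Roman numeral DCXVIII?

DCXVIII: D=500, C=100, X=10, V=5, I=1, I=1, I=1
500 + 100 + 10 + 5 + 1 + 1 + 1 = 618

618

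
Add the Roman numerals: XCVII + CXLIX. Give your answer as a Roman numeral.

XCVII = 97
CXLIX = 149
97 + 149 = 246

CCXLVI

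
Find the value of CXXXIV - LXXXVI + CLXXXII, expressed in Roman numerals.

CXXXIV = 134, LXXXVI = 86, CLXXXII = 182
134 - 86 = 48
48 + 182 = 230

CCXXX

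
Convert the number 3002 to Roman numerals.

Convert 3002 to Roman numerals:
  3002 contains 3×1000 (MMM)
  2 contains 2×1 (II)

MMMII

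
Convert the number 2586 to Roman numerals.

Convert 2586 to Roman numerals:
  2586 contains 2×1000 (MM)
  586 contains 1×500 (D)
  86 contains 1×50 (L)
  36 contains 3×10 (XXX)
  6 contains 1×5 (V)
  1 contains 1×1 (I)

MMDLXXXVI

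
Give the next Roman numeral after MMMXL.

MMMXL = 3040; next is 3041

MMMXLI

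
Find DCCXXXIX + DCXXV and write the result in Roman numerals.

DCCXXXIX = 739
DCXXV = 625
739 + 625 = 1364

MCCCLXIV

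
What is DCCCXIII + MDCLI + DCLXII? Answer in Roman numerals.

DCCCXIII = 813, MDCLI = 1651, DCLXII = 662
813 + 1651 = 2464
2464 + 662 = 3126

MMMCXXVI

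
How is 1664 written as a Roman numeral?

Convert 1664 to Roman numerals:
  1664 contains 1×1000 (M)
  664 contains 1×500 (D)
  164 contains 1×100 (C)
  64 contains 1×50 (L)
  14 contains 1×10 (X)
  4 contains 1×4 (IV)

MDCLXIV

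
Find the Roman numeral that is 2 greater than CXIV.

CXIV = 114
114 + 2 = 116

CXVI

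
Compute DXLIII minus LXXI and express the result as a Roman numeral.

DXLIII = 543
LXXI = 71
543 - 71 = 472

CDLXXII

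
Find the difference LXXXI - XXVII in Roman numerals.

LXXXI = 81
XXVII = 27
81 - 27 = 54

LIV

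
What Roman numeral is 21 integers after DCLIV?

DCLIV = 654
654 + 21 = 675

DCLXXV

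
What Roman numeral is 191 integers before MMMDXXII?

MMMDXXII = 3522
3522 - 191 = 3331

MMMCCCXXXI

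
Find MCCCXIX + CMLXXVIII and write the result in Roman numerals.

MCCCXIX = 1319
CMLXXVIII = 978
1319 + 978 = 2297

MMCCXCVII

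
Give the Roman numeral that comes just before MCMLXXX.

MCMLXXX = 1980, so the previous integer is 1980 - 1 = 1979

MCMLXXIX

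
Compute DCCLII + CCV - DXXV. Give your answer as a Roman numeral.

DCCLII = 752, CCV = 205, DXXV = 525
752 + 205 = 957
957 - 525 = 432

CDXXXII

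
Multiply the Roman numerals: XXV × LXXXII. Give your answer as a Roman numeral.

XXV = 25
LXXXII = 82
25 × 82 = 2050

MML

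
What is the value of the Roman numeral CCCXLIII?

CCCXLIII: C=100, C=100, C=100, XL=40, I=1, I=1, I=1
100 + 100 + 100 + 40 + 1 + 1 + 1 = 343

343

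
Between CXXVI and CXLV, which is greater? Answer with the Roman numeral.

CXXVI = 126
CXLV = 145
145 is larger

CXLV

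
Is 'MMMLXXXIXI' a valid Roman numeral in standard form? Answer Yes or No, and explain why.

'MMMLXXXIXI': I cannot come right after the subtractive pair IX: once I is subtracted in IX, the next symbol must be smaller than I

No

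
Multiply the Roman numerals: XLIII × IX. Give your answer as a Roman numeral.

XLIII = 43
IX = 9
43 × 9 = 387

CCCLXXXVII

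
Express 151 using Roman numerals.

Convert 151 to Roman numerals:
  151 contains 1×100 (C)
  51 contains 1×50 (L)
  1 contains 1×1 (I)

CLI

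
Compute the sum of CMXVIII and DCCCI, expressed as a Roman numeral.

CMXVIII = 918
DCCCI = 801
918 + 801 = 1719

MDCCXIX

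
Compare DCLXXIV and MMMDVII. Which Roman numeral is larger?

DCLXXIV = 674
MMMDVII = 3507
3507 is larger

MMMDVII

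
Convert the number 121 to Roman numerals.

Convert 121 to Roman numerals:
  121 contains 1×100 (C)
  21 contains 2×10 (XX)
  1 contains 1×1 (I)

CXXI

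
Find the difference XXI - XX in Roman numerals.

XXI = 21
XX = 20
21 - 20 = 1

I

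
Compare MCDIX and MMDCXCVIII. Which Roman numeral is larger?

MCDIX = 1409
MMDCXCVIII = 2698
2698 is larger

MMDCXCVIII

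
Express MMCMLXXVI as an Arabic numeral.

MMCMLXXVI: M=1000, M=1000, CM=900, L=50, X=10, X=10, V=5, I=1
1000 + 1000 + 900 + 50 + 10 + 10 + 5 + 1 = 2976

2976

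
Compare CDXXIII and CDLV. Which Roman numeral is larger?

CDXXIII = 423
CDLV = 455
455 is larger

CDLV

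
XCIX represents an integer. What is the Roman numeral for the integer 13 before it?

XCIX = 99
99 - 13 = 86

LXXXVI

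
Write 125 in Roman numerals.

Convert 125 to Roman numerals:
  125 contains 1×100 (C)
  25 contains 2×10 (XX)
  5 contains 1×5 (V)

CXXV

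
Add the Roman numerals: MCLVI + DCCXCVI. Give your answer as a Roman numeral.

MCLVI = 1156
DCCXCVI = 796
1156 + 796 = 1952

MCMLII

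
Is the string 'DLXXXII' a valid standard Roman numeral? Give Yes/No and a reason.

'DLXXXII': Check the rules: uses only the symbols I, V, X, L, C, D, M; no symbol is repeated more than three times in a row; V, L and D each appear at most once; no smaller symbol precedes a larger one (values never increase from left to right). Value: D (500) + L (50) + X (10) + X (10) + X (10) + I (1) + I (1) = 582. So it is a valid standard Roman numeral.

Yes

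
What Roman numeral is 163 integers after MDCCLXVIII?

MDCCLXVIII = 1768
1768 + 163 = 1931

MCMXXXI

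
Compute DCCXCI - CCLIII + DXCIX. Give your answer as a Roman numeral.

DCCXCI = 791, CCLIII = 253, DXCIX = 599
791 - 253 = 538
538 + 599 = 1137

MCXXXVII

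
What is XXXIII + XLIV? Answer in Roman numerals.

XXXIII = 33
XLIV = 44
33 + 44 = 77

LXXVII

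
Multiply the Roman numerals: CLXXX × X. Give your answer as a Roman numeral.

CLXXX = 180
X = 10
180 × 10 = 1800

MDCCC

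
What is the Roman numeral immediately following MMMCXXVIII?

MMMCXXVIII = 3128, so the next integer is 3128 + 1 = 3129

MMMCXXIX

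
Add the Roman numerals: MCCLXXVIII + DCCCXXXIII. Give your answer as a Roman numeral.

MCCLXXVIII = 1278
DCCCXXXIII = 833
1278 + 833 = 2111

MMCXI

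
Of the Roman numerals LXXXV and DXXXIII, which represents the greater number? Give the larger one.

LXXXV = 85
DXXXIII = 533
533 is larger

DXXXIII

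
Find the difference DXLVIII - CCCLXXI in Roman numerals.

DXLVIII = 548
CCCLXXI = 371
548 - 371 = 177

CLXXVII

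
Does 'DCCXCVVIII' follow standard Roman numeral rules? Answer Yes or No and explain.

'DCCXCVVIII': V should not appear more than once

No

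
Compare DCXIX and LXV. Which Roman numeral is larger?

DCXIX = 619
LXV = 65
619 is larger

DCXIX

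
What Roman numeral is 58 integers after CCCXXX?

CCCXXX = 330
330 + 58 = 388

CCCLXXXVIII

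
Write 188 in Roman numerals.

Convert 188 to Roman numerals:
  188 contains 1×100 (C)
  88 contains 1×50 (L)
  38 contains 3×10 (XXX)
  8 contains 1×5 (V)
  3 contains 3×1 (III)

CLXXXVIII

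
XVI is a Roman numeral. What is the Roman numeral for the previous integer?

XVI = 16; previous is 15

XV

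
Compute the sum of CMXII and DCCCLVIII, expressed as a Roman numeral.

CMXII = 912
DCCCLVIII = 858
912 + 858 = 1770

MDCCLXX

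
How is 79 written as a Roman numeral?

Convert 79 to Roman numerals:
  79 contains 1×50 (L)
  29 contains 2×10 (XX)
  9 contains 1×9 (IX)

LXXIX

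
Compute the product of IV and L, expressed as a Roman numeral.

IV = 4
L = 50
4 × 50 = 200

CC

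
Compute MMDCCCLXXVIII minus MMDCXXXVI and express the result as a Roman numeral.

MMDCCCLXXVIII = 2878
MMDCXXXVI = 2636
2878 - 2636 = 242

CCXLII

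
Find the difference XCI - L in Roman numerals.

XCI = 91
L = 50
91 - 50 = 41

XLI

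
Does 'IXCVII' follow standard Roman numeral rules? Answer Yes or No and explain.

'IXCVII': I (position 1) comes before the larger symbol C (position 3) without being directly in front of it as a subtractive pair; apart from IV, IX, XL, XC, CD and CM, symbols must go from largest to smallest

No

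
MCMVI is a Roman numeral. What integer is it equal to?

MCMVI: M=1000, CM=900, V=5, I=1
1000 + 900 + 5 + 1 = 1906

1906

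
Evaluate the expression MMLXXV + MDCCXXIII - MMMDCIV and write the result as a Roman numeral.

MMLXXV = 2075, MDCCXXIII = 1723, MMMDCIV = 3604
2075 + 1723 = 3798
3798 - 3604 = 194

CXCIV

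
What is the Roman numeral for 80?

Convert 80 to Roman numerals:
  80 contains 1×50 (L)
  30 contains 3×10 (XXX)

LXXX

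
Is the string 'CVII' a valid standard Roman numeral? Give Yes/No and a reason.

'CVII': Check the rules: uses only the symbols I, V, X, L, C, D, M; no symbol is repeated more than three times in a row; V, L and D each appear at most once; no smaller symbol precedes a larger one (values never increase from left to right). Value: C (100) + V (5) + I (1) + I (1) = 107. So it is a valid standard Roman numeral.

Yes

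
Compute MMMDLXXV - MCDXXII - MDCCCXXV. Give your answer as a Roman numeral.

MMMDLXXV = 3575, MCDXXII = 1422, MDCCCXXV = 1825
3575 - 1422 = 2153
2153 - 1825 = 328

CCCXXVIII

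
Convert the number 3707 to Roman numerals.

Convert 3707 to Roman numerals:
  3707 contains 3×1000 (MMM)
  707 contains 1×500 (D)
  207 contains 2×100 (CC)
  7 contains 1×5 (V)
  2 contains 2×1 (II)

MMMDCCVII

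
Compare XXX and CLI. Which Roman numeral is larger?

XXX = 30
CLI = 151
151 is larger

CLI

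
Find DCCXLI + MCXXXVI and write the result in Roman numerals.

DCCXLI = 741
MCXXXVI = 1136
741 + 1136 = 1877

MDCCCLXXVII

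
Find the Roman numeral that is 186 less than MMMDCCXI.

MMMDCCXI = 3711
3711 - 186 = 3525

MMMDXXV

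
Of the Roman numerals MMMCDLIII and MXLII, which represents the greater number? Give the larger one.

MMMCDLIII = 3453
MXLII = 1042
3453 is larger

MMMCDLIII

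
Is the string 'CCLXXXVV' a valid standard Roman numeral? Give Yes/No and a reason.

'CCLXXXVV': V should not appear more than once

No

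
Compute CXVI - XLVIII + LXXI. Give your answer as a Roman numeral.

CXVI = 116, XLVIII = 48, LXXI = 71
116 - 48 = 68
68 + 71 = 139

CXXXIX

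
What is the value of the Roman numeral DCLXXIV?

DCLXXIV: D=500, C=100, L=50, X=10, X=10, IV=4
500 + 100 + 50 + 10 + 10 + 4 = 674

674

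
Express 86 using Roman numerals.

Convert 86 to Roman numerals:
  86 contains 1×50 (L)
  36 contains 3×10 (XXX)
  6 contains 1×5 (V)
  1 contains 1×1 (I)

LXXXVI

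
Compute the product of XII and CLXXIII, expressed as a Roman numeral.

XII = 12
CLXXIII = 173
12 × 173 = 2076

MMLXXVI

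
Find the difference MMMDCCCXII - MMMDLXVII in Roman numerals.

MMMDCCCXII = 3812
MMMDLXVII = 3567
3812 - 3567 = 245

CCXLV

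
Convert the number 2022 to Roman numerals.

Convert 2022 to Roman numerals:
  2022 contains 2×1000 (MM)
  22 contains 2×10 (XX)
  2 contains 2×1 (II)

MMXXII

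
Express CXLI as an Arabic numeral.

CXLI: C=100, XL=40, I=1
100 + 40 + 1 = 141

141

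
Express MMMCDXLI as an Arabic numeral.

MMMCDXLI: M=1000, M=1000, M=1000, CD=400, XL=40, I=1
1000 + 1000 + 1000 + 400 + 40 + 1 = 3441

3441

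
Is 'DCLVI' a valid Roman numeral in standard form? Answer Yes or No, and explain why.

'DCLVI': Check the rules: uses only the symbols I, V, X, L, C, D, M; no symbol is repeated more than three times in a row; V, L and D each appear at most once; no smaller symbol precedes a larger one (values never increase from left to right). Value: D (500) + C (100) + L (50) + V (5) + I (1) = 656. So it is a valid standard Roman numeral.

Yes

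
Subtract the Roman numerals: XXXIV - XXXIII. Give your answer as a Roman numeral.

XXXIV = 34
XXXIII = 33
34 - 33 = 1

I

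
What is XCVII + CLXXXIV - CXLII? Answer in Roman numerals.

XCVII = 97, CLXXXIV = 184, CXLII = 142
97 + 184 = 281
281 - 142 = 139

CXXXIX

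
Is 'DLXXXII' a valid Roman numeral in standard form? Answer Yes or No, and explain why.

'DLXXXII': Check the rules: uses only the symbols I, V, X, L, C, D, M; no symbol is repeated more than three times in a row; V, L and D each appear at most once; no smaller symbol precedes a larger one (values never increase from left to right). Value: D (500) + L (50) + X (10) + X (10) + X (10) + I (1) + I (1) = 582. So it is a valid standard Roman numeral.

Yes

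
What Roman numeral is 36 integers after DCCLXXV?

DCCLXXV = 775
775 + 36 = 811

DCCCXI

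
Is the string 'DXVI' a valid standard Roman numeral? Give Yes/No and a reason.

'DXVI': Check the rules: uses only the symbols I, V, X, L, C, D, M; no symbol is repeated more than three times in a row; V, L and D each appear at most once; no smaller symbol precedes a larger one (values never increase from left to right). Value: D (500) + X (10) + V (5) + I (1) = 516. So it is a valid standard Roman numeral.

Yes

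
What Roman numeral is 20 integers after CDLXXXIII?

CDLXXXIII = 483
483 + 20 = 503

DIII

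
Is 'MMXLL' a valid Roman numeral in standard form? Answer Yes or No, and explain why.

'MMXLL': L should not appear more than once

No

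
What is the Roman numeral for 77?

Convert 77 to Roman numerals:
  77 contains 1×50 (L)
  27 contains 2×10 (XX)
  7 contains 1×5 (V)
  2 contains 2×1 (II)

LXXVII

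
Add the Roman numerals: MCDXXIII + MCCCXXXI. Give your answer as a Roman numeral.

MCDXXIII = 1423
MCCCXXXI = 1331
1423 + 1331 = 2754

MMDCCLIV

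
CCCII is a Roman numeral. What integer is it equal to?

CCCII: C=100, C=100, C=100, I=1, I=1
100 + 100 + 100 + 1 + 1 = 302

302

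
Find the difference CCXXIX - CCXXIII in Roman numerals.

CCXXIX = 229
CCXXIII = 223
229 - 223 = 6

VI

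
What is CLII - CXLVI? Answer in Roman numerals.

CLII = 152
CXLVI = 146
152 - 146 = 6

VI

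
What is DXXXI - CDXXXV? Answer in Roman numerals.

DXXXI = 531
CDXXXV = 435
531 - 435 = 96

XCVI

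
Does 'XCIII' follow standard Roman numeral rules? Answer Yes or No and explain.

'XCIII': Check the rules: uses only the symbols I, V, X, L, C, D, M; no symbol is repeated more than three times in a row; V, L and D each appear at most once; the only place a smaller symbol precedes a larger one is the allowed subtractive pair XC, the symbol right after such a pair (if any) is smaller than the pair's first symbol, and otherwise the values never increase from left to right. Value: XC (90) + I (1) + I (1) + I (1) = 93. So it is a valid standard Roman numeral.

Yes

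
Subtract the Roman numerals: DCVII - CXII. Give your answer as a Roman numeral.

DCVII = 607
CXII = 112
607 - 112 = 495

CDXCV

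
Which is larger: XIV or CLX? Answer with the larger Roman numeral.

XIV = 14
CLX = 160
160 is larger

CLX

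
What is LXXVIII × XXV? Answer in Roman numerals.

LXXVIII = 78
XXV = 25
78 × 25 = 1950

MCML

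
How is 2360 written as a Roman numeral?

Convert 2360 to Roman numerals:
  2360 contains 2×1000 (MM)
  360 contains 3×100 (CCC)
  60 contains 1×50 (L)
  10 contains 1×10 (X)

MMCCCLX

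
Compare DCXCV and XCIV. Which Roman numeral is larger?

DCXCV = 695
XCIV = 94
695 is larger

DCXCV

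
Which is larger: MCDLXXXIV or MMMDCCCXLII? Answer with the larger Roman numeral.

MCDLXXXIV = 1484
MMMDCCCXLII = 3842
3842 is larger

MMMDCCCXLII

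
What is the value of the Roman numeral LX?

LX: L=50, X=10
50 + 10 = 60

60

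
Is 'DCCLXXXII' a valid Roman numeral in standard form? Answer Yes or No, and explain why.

'DCCLXXXII': Check the rules: uses only the symbols I, V, X, L, C, D, M; no symbol is repeated more than three times in a row; V, L and D each appear at most once; no smaller symbol precedes a larger one (values never increase from left to right). Value: D (500) + C (100) + C (100) + L (50) + X (10) + X (10) + X (10) + I (1) + I (1) = 782. So it is a valid standard Roman numeral.

Yes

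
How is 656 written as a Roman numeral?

Convert 656 to Roman numerals:
  656 contains 1×500 (D)
  156 contains 1×100 (C)
  56 contains 1×50 (L)
  6 contains 1×5 (V)
  1 contains 1×1 (I)

DCLVI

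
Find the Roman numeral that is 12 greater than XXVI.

XXVI = 26
26 + 12 = 38

XXXVIII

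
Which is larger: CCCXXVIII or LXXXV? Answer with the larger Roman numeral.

CCCXXVIII = 328
LXXXV = 85
328 is larger

CCCXXVIII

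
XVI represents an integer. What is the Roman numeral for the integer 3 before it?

XVI = 16
16 - 3 = 13

XIII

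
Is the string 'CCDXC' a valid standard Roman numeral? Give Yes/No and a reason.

'CCDXC': C (position 1) comes before the larger symbol D (position 3) without being directly in front of it as a subtractive pair; apart from IV, IX, XL, XC, CD and CM, symbols must go from largest to smallest

No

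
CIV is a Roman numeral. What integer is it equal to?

CIV: C=100, IV=4
100 + 4 = 104

104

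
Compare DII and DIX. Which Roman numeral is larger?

DII = 502
DIX = 509
509 is larger

DIX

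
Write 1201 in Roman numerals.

Convert 1201 to Roman numerals:
  1201 contains 1×1000 (M)
  201 contains 2×100 (CC)
  1 contains 1×1 (I)

MCCI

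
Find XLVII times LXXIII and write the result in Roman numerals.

XLVII = 47
LXXIII = 73
47 × 73 = 3431

MMMCDXXXI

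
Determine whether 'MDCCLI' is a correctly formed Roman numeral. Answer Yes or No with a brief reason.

'MDCCLI': Check the rules: uses only the symbols I, V, X, L, C, D, M; no symbol is repeated more than three times in a row; V, L and D each appear at most once; no smaller symbol precedes a larger one (values never increase from left to right). Value: M (1000) + D (500) + C (100) + C (100) + L (50) + I (1) = 1751. So it is a valid standard Roman numeral.

Yes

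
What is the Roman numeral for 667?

Convert 667 to Roman numerals:
  667 contains 1×500 (D)
  167 contains 1×100 (C)
  67 contains 1×50 (L)
  17 contains 1×10 (X)
  7 contains 1×5 (V)
  2 contains 2×1 (II)

DCLXVII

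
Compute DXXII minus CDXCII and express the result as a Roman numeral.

DXXII = 522
CDXCII = 492
522 - 492 = 30

XXX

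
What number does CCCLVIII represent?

CCCLVIII: C=100, C=100, C=100, L=50, V=5, I=1, I=1, I=1
100 + 100 + 100 + 50 + 5 + 1 + 1 + 1 = 358

358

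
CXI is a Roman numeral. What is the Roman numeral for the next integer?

CXI = 111; next is 112

CXII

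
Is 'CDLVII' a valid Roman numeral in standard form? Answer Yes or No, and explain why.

'CDLVII': Check the rules: uses only the symbols I, V, X, L, C, D, M; no symbol is repeated more than three times in a row; V, L and D each appear at most once; the only place a smaller symbol precedes a larger one is the allowed subtractive pair CD, the symbol right after such a pair (if any) is smaller than the pair's first symbol, and otherwise the values never increase from left to right. Value: CD (400) + L (50) + V (5) + I (1) + I (1) = 457. So it is a valid standard Roman numeral.

Yes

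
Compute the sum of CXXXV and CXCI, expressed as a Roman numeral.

CXXXV = 135
CXCI = 191
135 + 191 = 326

CCCXXVI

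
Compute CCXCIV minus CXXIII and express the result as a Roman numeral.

CCXCIV = 294
CXXIII = 123
294 - 123 = 171

CLXXI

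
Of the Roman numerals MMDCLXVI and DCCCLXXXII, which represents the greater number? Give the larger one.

MMDCLXVI = 2666
DCCCLXXXII = 882
2666 is larger

MMDCLXVI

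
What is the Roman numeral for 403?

Convert 403 to Roman numerals:
  403 contains 1×400 (CD)
  3 contains 3×1 (III)

CDIII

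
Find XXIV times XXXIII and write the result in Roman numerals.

XXIV = 24
XXXIII = 33
24 × 33 = 792

DCCXCII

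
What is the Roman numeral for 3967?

Convert 3967 to Roman numerals:
  3967 contains 3×1000 (MMM)
  967 contains 1×900 (CM)
  67 contains 1×50 (L)
  17 contains 1×10 (X)
  7 contains 1×5 (V)
  2 contains 2×1 (II)

MMMCMLXVII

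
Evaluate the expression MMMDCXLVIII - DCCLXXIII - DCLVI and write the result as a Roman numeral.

MMMDCXLVIII = 3648, DCCLXXIII = 773, DCLVI = 656
3648 - 773 = 2875
2875 - 656 = 2219

MMCCXIX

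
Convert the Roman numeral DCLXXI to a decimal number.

DCLXXI: D=500, C=100, L=50, X=10, X=10, I=1
500 + 100 + 50 + 10 + 10 + 1 = 671

671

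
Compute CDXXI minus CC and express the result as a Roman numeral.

CDXXI = 421
CC = 200
421 - 200 = 221

CCXXI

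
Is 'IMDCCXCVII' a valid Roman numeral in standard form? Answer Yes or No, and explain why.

'IMDCCXCVII': Invalid subtractive combination: IM

No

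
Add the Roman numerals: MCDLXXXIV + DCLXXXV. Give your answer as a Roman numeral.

MCDLXXXIV = 1484
DCLXXXV = 685
1484 + 685 = 2169

MMCLXIX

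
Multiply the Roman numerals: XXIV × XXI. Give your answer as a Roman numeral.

XXIV = 24
XXI = 21
24 × 21 = 504

DIV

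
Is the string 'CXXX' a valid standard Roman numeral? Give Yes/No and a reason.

'CXXX': Check the rules: uses only the symbols I, V, X, L, C, D, M; no symbol is repeated more than three times in a row; V, L and D each appear at most once; no smaller symbol precedes a larger one (values never increase from left to right). Value: C (100) + X (10) + X (10) + X (10) = 130. So it is a valid standard Roman numeral.

Yes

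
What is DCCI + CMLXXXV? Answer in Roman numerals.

DCCI = 701
CMLXXXV = 985
701 + 985 = 1686

MDCLXXXVI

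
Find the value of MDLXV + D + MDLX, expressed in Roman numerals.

MDLXV = 1565, D = 500, MDLX = 1560
1565 + 500 = 2065
2065 + 1560 = 3625

MMMDCXXV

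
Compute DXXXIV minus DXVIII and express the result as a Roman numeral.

DXXXIV = 534
DXVIII = 518
534 - 518 = 16

XVI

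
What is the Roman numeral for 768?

Convert 768 to Roman numerals:
  768 contains 1×500 (D)
  268 contains 2×100 (CC)
  68 contains 1×50 (L)
  18 contains 1×10 (X)
  8 contains 1×5 (V)
  3 contains 3×1 (III)

DCCLXVIII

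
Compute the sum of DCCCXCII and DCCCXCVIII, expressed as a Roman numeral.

DCCCXCII = 892
DCCCXCVIII = 898
892 + 898 = 1790

MDCCXC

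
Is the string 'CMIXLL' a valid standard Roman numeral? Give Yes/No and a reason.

'CMIXLL': L should not appear more than once

No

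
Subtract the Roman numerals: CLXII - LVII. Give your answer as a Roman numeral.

CLXII = 162
LVII = 57
162 - 57 = 105

CV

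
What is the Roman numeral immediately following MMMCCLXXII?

MMMCCLXXII = 3272; next is 3273

MMMCCLXXIII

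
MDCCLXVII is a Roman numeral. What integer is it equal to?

MDCCLXVII: M=1000, D=500, C=100, C=100, L=50, X=10, V=5, I=1, I=1
1000 + 500 + 100 + 100 + 50 + 10 + 5 + 1 + 1 = 1767

1767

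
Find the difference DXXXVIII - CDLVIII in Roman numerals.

DXXXVIII = 538
CDLVIII = 458
538 - 458 = 80

LXXX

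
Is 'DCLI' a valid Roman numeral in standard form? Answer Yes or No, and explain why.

'DCLI': Check the rules: uses only the symbols I, V, X, L, C, D, M; no symbol is repeated more than three times in a row; V, L and D each appear at most once; no smaller symbol precedes a larger one (values never increase from left to right). Value: D (500) + C (100) + L (50) + I (1) = 651. So it is a valid standard Roman numeral.

Yes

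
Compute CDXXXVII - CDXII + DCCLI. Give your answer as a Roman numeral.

CDXXXVII = 437, CDXII = 412, DCCLI = 751
437 - 412 = 25
25 + 751 = 776

DCCLXXVI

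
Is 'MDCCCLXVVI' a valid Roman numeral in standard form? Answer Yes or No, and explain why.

'MDCCCLXVVI': V should not appear more than once

No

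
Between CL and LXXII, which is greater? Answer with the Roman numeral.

CL = 150
LXXII = 72
150 is larger

CL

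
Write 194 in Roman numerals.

Convert 194 to Roman numerals:
  194 contains 1×100 (C)
  94 contains 1×90 (XC)
  4 contains 1×4 (IV)

CXCIV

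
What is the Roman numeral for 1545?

Convert 1545 to Roman numerals:
  1545 contains 1×1000 (M)
  545 contains 1×500 (D)
  45 contains 1×40 (XL)
  5 contains 1×5 (V)

MDXLV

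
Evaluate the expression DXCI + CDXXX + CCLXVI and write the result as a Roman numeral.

DXCI = 591, CDXXX = 430, CCLXVI = 266
591 + 430 = 1021
1021 + 266 = 1287

MCCLXXXVII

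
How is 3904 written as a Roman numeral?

Convert 3904 to Roman numerals:
  3904 contains 3×1000 (MMM)
  904 contains 1×900 (CM)
  4 contains 1×4 (IV)

MMMCMIV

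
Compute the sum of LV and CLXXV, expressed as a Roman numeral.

LV = 55
CLXXV = 175
55 + 175 = 230

CCXXX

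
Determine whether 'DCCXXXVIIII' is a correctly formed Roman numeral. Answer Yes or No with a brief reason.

'DCCXXXVIIII': More than 3 consecutive I's

No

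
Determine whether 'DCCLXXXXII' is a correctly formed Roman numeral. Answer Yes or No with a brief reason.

'DCCLXXXXII': More than 3 consecutive X's

No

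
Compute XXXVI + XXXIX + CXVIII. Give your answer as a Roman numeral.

XXXVI = 36, XXXIX = 39, CXVIII = 118
36 + 39 = 75
75 + 118 = 193

CXCIII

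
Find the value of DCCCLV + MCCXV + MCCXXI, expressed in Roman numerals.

DCCCLV = 855, MCCXV = 1215, MCCXXI = 1221
855 + 1215 = 2070
2070 + 1221 = 3291

MMMCCXCI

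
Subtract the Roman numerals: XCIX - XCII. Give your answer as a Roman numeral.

XCIX = 99
XCII = 92
99 - 92 = 7

VII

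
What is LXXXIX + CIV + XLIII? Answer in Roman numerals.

LXXXIX = 89, CIV = 104, XLIII = 43
89 + 104 = 193
193 + 43 = 236

CCXXXVI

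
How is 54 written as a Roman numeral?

Convert 54 to Roman numerals:
  54 contains 1×50 (L)
  4 contains 1×4 (IV)

LIV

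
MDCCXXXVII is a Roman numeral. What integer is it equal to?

MDCCXXXVII: M=1000, D=500, C=100, C=100, X=10, X=10, X=10, V=5, I=1, I=1
1000 + 500 + 100 + 100 + 10 + 10 + 10 + 5 + 1 + 1 = 1737

1737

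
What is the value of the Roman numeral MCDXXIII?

MCDXXIII: M=1000, CD=400, X=10, X=10, I=1, I=1, I=1
1000 + 400 + 10 + 10 + 1 + 1 + 1 = 1423

1423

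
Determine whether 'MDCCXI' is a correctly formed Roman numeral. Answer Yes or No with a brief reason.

'MDCCXI': Check the rules: uses only the symbols I, V, X, L, C, D, M; no symbol is repeated more than three times in a row; V, L and D each appear at most once; no smaller symbol precedes a larger one (values never increase from left to right). Value: M (1000) + D (500) + C (100) + C (100) + X (10) + I (1) = 1711. So it is a valid standard Roman numeral.

Yes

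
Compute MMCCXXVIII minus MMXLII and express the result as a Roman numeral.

MMCCXXVIII = 2228
MMXLII = 2042
2228 - 2042 = 186

CLXXXVI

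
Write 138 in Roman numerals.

Convert 138 to Roman numerals:
  138 contains 1×100 (C)
  38 contains 3×10 (XXX)
  8 contains 1×5 (V)
  3 contains 3×1 (III)

CXXXVIII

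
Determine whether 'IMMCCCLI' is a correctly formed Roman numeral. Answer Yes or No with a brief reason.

'IMMCCCLI': Invalid subtractive combination: IM

No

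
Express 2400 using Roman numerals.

Convert 2400 to Roman numerals:
  2400 contains 2×1000 (MM)
  400 contains 1×400 (CD)

MMCD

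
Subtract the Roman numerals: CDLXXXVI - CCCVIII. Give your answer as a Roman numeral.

CDLXXXVI = 486
CCCVIII = 308
486 - 308 = 178

CLXXVIII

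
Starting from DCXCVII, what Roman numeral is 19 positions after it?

DCXCVII = 697
697 + 19 = 716

DCCXVI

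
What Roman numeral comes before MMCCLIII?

MMCCLIII = 2253, so the previous integer is 2253 - 1 = 2252

MMCCLII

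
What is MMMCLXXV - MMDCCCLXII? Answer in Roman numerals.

MMMCLXXV = 3175
MMDCCCLXII = 2862
3175 - 2862 = 313

CCCXIII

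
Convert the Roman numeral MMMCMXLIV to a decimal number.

MMMCMXLIV: M=1000, M=1000, M=1000, CM=900, XL=40, IV=4
1000 + 1000 + 1000 + 900 + 40 + 4 = 3944

3944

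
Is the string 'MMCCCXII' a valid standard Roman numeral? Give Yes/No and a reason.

'MMCCCXII': Check the rules: uses only the symbols I, V, X, L, C, D, M; no symbol is repeated more than three times in a row; V, L and D each appear at most once; no smaller symbol precedes a larger one (values never increase from left to right). Value: M (1000) + M (1000) + C (100) + C (100) + C (100) + X (10) + I (1) + I (1) = 2312. So it is a valid standard Roman numeral.

Yes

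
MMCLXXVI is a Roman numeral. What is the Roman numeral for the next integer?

MMCLXXVI = 2176, so the next integer is 2176 + 1 = 2177

MMCLXXVII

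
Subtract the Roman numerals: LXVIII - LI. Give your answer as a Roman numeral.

LXVIII = 68
LI = 51
68 - 51 = 17

XVII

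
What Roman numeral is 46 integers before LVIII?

LVIII = 58
58 - 46 = 12

XII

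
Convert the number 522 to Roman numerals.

Convert 522 to Roman numerals:
  522 contains 1×500 (D)
  22 contains 2×10 (XX)
  2 contains 2×1 (II)

DXXII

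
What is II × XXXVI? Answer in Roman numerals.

II = 2
XXXVI = 36
2 × 36 = 72

LXXII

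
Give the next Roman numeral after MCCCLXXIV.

MCCCLXXIV = 1374, so the next integer is 1374 + 1 = 1375

MCCCLXXV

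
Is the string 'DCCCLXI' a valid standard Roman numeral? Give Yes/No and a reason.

'DCCCLXI': Check the rules: uses only the symbols I, V, X, L, C, D, M; no symbol is repeated more than three times in a row; V, L and D each appear at most once; no smaller symbol precedes a larger one (values never increase from left to right). Value: D (500) + C (100) + C (100) + C (100) + L (50) + X (10) + I (1) = 861. So it is a valid standard Roman numeral.

Yes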